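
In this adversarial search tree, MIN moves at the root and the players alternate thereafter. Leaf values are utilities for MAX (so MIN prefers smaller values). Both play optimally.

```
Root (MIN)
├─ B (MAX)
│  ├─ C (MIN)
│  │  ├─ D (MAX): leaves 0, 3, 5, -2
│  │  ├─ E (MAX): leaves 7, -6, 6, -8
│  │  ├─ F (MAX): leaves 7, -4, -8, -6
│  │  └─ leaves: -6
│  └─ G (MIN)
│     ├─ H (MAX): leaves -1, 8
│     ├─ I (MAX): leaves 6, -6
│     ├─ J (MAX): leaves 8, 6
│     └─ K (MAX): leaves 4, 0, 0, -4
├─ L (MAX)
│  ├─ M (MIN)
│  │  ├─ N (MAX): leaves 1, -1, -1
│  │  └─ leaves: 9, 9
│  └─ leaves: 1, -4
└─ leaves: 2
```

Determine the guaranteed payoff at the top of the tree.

D (MAX): max(0, 3, 5, -2) = 5
E (MAX): max(7, -6, 6, -8) = 7
F (MAX): max(7, -4, -8, -6) = 7
C (MIN): min(5, 7, 7, -6) = -6
H (MAX): max(-1, 8) = 8
I (MAX): max(6, -6) = 6
J (MAX): max(8, 6) = 8
K (MAX): max(4, 0, 0, -4) = 4
G (MIN): min(8, 6, 8, 4) = 4
B (MAX): max(-6, 4) = 4
N (MAX): max(1, -1, -1) = 1
M (MIN): min(1, 9, 9) = 1
L (MAX): max(1, 1, -4) = 1
Root (MIN): min(4, 1, 2) = 1

1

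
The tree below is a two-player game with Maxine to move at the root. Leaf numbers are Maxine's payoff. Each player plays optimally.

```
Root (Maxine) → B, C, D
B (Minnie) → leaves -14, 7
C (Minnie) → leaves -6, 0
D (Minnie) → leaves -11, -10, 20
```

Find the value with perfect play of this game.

-6

B (Minnie): min(-14, 7) = -14
C (Minnie): min(-6, 0) = -6
D (Minnie): min(-11, -10, 20) = -11
Root (Maxine): max(-14, -6, -11) = -6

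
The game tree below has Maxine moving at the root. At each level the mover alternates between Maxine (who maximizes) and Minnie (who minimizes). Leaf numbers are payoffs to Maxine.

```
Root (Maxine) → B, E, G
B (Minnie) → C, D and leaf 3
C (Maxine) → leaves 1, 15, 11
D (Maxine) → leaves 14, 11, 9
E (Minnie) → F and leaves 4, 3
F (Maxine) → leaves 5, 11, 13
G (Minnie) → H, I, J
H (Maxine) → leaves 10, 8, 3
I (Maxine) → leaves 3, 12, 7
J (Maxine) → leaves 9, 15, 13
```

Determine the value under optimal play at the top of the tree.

C (Maxine): max(1, 15, 11) = 15
D (Maxine): max(14, 11, 9) = 14
B (Minnie): min(15, 14, 3) = 3
F (Maxine): max(5, 11, 13) = 13
E (Minnie): min(13, 4, 3) = 3
H (Maxine): max(10, 8, 3) = 10
I (Maxine): max(3, 12, 7) = 12
J (Maxine): max(9, 15, 13) = 15
G (Minnie): min(10, 12, 15) = 10
Root (Maxine): max(3, 3, 10) = 10

10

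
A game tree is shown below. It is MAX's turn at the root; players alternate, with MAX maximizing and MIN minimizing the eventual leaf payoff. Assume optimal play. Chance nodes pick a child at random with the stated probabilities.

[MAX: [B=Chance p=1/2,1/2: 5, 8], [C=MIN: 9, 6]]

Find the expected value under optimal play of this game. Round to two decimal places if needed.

6.5

B (Chance): 1/2·5 + 1/2·8 = 6.5
C (MIN): min(9, 6) = 6
Root (MAX): max(6.5, 6) = 6.5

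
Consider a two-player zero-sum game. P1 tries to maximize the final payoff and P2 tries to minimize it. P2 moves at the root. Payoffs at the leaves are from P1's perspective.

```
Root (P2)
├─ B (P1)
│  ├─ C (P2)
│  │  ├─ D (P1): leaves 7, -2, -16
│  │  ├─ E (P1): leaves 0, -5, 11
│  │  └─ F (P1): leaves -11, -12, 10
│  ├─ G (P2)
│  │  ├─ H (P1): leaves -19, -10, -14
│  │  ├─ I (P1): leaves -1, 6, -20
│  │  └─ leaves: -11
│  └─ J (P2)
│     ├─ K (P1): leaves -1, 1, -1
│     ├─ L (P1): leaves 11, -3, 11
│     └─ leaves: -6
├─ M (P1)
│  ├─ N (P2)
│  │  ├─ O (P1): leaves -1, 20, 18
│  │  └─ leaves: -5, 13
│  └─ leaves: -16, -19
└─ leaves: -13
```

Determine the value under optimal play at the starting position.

-13

D (P1): max(7, -2, -16) = 7
E (P1): max(0, -5, 11) = 11
F (P1): max(-11, -12, 10) = 10
C (P2): min(7, 11, 10) = 7
H (P1): max(-19, -10, -14) = -10
I (P1): max(-1, 6, -20) = 6
G (P2): min(-10, 6, -11) = -11
K (P1): max(-1, 1, -1) = 1
L (P1): max(11, -3, 11) = 11
J (P2): min(1, 11, -6) = -6
B (P1): max(7, -11, -6) = 7
O (P1): max(-1, 20, 18) = 20
N (P2): min(20, -5, 13) = -5
M (P1): max(-5, -16, -19) = -5
Root (P2): min(7, -5, -13) = -13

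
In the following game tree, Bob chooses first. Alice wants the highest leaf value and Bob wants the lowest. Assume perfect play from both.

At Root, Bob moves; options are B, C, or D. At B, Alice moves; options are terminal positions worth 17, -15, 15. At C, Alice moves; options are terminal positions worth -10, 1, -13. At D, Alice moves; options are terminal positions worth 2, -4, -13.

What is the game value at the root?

1

B (Alice): max(17, -15, 15) = 17
C (Alice): max(-10, 1, -13) = 1
D (Alice): max(2, -4, -13) = 2
Root (Bob): min(17, 1, 2) = 1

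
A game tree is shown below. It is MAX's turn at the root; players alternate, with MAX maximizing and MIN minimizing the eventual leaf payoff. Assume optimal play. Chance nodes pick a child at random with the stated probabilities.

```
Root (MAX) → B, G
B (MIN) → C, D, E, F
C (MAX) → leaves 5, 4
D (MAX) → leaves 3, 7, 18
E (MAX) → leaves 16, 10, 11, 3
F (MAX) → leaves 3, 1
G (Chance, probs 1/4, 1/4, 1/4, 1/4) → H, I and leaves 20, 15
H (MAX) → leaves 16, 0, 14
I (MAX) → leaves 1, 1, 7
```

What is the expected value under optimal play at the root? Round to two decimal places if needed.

14.5

C (MAX): max(5, 4) = 5
D (MAX): max(3, 7, 18) = 18
E (MAX): max(16, 10, 11, 3) = 16
F (MAX): max(3, 1) = 3
B (MIN): min(5, 18, 16, 3) = 3
H (MAX): max(16, 0, 14) = 16
I (MAX): max(1, 1, 7) = 7
G (Chance): 1/4·16 + 1/4·7 + 1/4·20 + 1/4·15 = 14.5
Root (MAX): max(3, 14.5) = 14.5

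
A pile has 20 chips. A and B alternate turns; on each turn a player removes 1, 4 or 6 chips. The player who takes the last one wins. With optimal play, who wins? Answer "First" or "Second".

i:   0  1  2  3  4  5  6  7  8  9 10 11 12 13 14 15 16 17 18 19 20
     L  W  L  W  W  L  W  L  W  W  L  W  L  W  W  L  W  L  W  W  L
Position 20 is L, so the second player wins.

Second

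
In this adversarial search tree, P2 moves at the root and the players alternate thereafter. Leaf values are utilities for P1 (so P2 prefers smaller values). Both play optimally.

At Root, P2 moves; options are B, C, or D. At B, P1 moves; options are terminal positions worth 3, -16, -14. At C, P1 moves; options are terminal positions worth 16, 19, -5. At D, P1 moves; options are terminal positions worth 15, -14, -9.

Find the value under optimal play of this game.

3

B (P1): max(3, -16, -14) = 3
C (P1): max(16, 19, -5) = 19
D (P1): max(15, -14, -9) = 15
Root (P2): min(3, 19, 15) = 3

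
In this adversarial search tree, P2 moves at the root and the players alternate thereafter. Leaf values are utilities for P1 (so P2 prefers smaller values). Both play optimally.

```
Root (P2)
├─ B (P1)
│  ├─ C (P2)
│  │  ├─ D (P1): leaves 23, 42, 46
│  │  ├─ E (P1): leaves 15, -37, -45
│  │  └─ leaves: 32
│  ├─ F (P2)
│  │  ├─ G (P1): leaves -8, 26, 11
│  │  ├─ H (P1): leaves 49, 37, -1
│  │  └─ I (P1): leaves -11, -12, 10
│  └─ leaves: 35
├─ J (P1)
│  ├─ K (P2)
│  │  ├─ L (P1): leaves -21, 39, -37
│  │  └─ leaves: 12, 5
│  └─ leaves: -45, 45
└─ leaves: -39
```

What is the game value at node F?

G: max(-8, 26, 11) = 26
H: max(49, 37, -1) = 49
I: max(-11, -12, 10) = 10
F: min(26, 49, 10) = 10

10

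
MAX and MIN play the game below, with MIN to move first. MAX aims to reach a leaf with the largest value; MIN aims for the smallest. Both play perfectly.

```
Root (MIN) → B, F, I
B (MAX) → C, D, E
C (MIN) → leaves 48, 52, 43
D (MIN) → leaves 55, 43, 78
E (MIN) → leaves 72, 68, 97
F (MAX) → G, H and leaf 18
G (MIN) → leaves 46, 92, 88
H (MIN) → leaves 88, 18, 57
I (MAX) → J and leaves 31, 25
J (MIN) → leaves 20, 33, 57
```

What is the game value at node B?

C: min(48, 52, 43) = 43
D: min(55, 43, 78) = 43
E: min(72, 68, 97) = 68
B: max(43, 43, 68) = 68

68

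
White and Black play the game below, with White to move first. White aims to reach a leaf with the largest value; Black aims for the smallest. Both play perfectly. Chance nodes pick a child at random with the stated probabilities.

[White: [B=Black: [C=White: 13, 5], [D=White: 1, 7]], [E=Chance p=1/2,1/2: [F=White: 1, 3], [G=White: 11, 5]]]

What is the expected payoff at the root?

7

C (White): max(13, 5) = 13
D (White): max(1, 7) = 7
B (Black): min(13, 7) = 7
F (White): max(1, 3) = 3
G (White): max(11, 5) = 11
E (Chance): 1/2·3 + 1/2·11 = 7
Root (White): max(7, 7) = 7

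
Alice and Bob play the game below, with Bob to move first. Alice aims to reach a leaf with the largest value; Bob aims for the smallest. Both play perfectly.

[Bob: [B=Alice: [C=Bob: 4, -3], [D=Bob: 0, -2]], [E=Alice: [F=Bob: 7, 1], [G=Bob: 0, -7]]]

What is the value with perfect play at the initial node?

-2

C (Bob): min(4, -3) = -3
D (Bob): min(0, -2) = -2
B (Alice): max(-3, -2) = -2
F (Bob): min(7, 1) = 1
G (Bob): min(0, -7) = -7
E (Alice): max(1, -7) = 1
Root (Bob): min(-2, 1) = -2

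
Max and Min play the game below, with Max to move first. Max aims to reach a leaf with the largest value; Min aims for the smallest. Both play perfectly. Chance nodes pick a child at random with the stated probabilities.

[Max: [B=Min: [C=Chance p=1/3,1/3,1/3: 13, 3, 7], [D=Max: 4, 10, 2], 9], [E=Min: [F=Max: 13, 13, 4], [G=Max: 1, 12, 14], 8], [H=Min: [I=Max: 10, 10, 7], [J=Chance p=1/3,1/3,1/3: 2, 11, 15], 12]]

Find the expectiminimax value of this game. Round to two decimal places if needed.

C (Chance): 1/3·13 + 1/3·3 + 1/3·7 = 7.67
D (Max): max(4, 10, 2) = 10
B (Min): min(7.67, 10, 9) = 7.67
F (Max): max(13, 13, 4) = 13
G (Max): max(1, 12, 14) = 14
E (Min): min(13, 14, 8) = 8
I (Max): max(10, 10, 7) = 10
J (Chance): 1/3·2 + 1/3·11 + 1/3·15 = 9.33
H (Min): min(10, 9.33, 12) = 9.33
Root (Max): max(7.67, 8, 9.33) = 9.33

9.33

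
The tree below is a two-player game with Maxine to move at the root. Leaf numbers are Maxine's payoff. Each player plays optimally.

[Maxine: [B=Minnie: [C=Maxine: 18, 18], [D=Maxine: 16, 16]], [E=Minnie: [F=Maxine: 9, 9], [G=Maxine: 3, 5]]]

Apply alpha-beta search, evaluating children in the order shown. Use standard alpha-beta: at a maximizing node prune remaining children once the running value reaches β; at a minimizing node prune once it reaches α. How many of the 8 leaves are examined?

C [α=-∞,β=+∞]: v=18
D [α=-∞,β=18]: v=16
B [α=-∞,β=+∞]: v=16
F [α=16,β=+∞]: v=9
E [α=16,β=+∞]: v=9 after child 1 ≤ α → α-cutoff, skip 1
Root [α=-∞,β=+∞]: v=16
Leaves evaluated: 6 of 8.

6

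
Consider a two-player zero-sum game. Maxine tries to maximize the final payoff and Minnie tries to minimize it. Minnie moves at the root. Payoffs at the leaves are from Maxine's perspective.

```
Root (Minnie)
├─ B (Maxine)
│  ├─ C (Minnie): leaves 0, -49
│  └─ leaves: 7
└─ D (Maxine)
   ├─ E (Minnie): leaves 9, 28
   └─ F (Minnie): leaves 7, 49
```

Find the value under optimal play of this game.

7

C (Minnie): min(0, -49) = -49
B (Maxine): max(-49, 7) = 7
E (Minnie): min(9, 28) = 9
F (Minnie): min(7, 49) = 7
D (Maxine): max(9, 7) = 9
Root (Minnie): min(7, 9) = 7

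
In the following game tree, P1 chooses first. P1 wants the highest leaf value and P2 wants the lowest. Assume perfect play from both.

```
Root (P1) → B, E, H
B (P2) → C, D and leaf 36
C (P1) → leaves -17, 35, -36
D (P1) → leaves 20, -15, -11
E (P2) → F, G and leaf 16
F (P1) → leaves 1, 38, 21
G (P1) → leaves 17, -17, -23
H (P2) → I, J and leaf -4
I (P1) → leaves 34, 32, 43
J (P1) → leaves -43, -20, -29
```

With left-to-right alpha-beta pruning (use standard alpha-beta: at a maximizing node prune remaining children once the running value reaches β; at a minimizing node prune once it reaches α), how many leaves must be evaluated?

19

C [α=-∞,β=+∞]: v=35
D [α=-∞,β=35]: v=20
B [α=-∞,β=+∞]: v=20
F [α=20,β=+∞]: v=38
G [α=20,β=38]: v=17
E [α=20,β=+∞]: v=17 after child 2 ≤ α → α-cutoff, skip 1
I [α=20,β=+∞]: v=43
J [α=20,β=43]: v=-20
H [α=20,β=+∞]: v=-20 after child 2 ≤ α → α-cutoff, skip 1
Root [α=-∞,β=+∞]: v=20
Leaves evaluated: 19 of 21.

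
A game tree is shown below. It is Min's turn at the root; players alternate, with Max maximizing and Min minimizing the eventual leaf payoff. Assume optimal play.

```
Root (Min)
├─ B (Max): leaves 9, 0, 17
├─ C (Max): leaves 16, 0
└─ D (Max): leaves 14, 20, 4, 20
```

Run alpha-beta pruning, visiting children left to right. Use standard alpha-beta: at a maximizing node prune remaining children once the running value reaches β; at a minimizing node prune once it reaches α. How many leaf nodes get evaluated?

7

B [α=-∞,β=+∞]: v=17
C [α=-∞,β=17]: v=16
D [α=-∞,β=16]: v=20 after child 2 ≥ β → β-cutoff, skip 2
Root [α=-∞,β=+∞]: v=16
Leaves evaluated: 7 of 9.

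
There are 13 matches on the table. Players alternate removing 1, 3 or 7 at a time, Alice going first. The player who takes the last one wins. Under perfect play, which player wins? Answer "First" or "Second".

First

Compute winning (W) and losing (L) positions by backward induction:
i:   0  1  2  3  4  5  6  7  8  9 10 11 12 13
     L  W  L  W  L  W  L  W  L  W  L  W  L  W
Position 13 is W, so the first player wins.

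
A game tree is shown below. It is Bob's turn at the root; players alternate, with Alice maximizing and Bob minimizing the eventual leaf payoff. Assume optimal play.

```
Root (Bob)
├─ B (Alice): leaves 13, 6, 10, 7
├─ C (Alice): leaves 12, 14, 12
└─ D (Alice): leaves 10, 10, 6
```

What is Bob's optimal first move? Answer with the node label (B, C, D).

D

B (Alice): max(13, 6, 10, 7) = 13
C (Alice): max(12, 14, 12) = 14
D (Alice): max(10, 10, 6) = 10
Root (Bob): min(13, 14, 10) = 10
Bob picks the child with the lowest value: D (value 10).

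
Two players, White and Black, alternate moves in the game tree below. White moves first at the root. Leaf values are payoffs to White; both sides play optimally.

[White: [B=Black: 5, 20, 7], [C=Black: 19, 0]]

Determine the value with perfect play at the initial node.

B (Black): min(5, 20, 7) = 5
C (Black): min(19, 0) = 0
Root (White): max(5, 0) = 5

5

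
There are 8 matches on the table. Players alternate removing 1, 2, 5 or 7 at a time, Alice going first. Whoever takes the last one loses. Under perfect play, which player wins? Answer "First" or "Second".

First

W/L table (W = player to move can force a win):
i:   0  1  2  3  4  5  6  7  8
     W  L  W  W  L  W  W  L  W
Position 8 is W, so the first player wins.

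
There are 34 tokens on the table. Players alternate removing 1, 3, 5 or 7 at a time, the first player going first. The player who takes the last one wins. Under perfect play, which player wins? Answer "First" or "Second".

i:   0  1  2  3  4  5  6  7  8  9 10 11 12 13 14 15 16 17 18 19 20 21 22 23 24 25 26 27 28 29 30 31 32 33 34
     L  W  L  W  L  W  L  W  L  W  L  W  L  W  L  W  L  W  L  W  L  W  L  W  L  W  L  W  L  W  L  W  L  W  L
Position 34 is L, so the second player wins.

Second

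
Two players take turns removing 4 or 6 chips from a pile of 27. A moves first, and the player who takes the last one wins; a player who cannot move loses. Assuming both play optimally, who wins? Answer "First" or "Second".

First

Positions where the player to move wins (W) vs loses (L):
i:   0  1  2  3  4  5  6  7  8  9 10 11 12 13 14 15 16 17 18 19 20 21 22 23 24 25 26 27
     L  L  L  L  W  W  W  W  W  W  L  L  L  L  W  W  W  W  W  W  L  L  L  L  W  W  W  W
Position 27 is W, so the first player wins.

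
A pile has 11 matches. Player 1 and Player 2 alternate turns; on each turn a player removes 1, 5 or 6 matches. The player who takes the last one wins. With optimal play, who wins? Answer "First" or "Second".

i:   0  1  2  3  4  5  6  7  8  9 10 11
     L  W  L  W  L  W  W  W  W  W  W  L
Position 11 is L, so the second player wins.

Second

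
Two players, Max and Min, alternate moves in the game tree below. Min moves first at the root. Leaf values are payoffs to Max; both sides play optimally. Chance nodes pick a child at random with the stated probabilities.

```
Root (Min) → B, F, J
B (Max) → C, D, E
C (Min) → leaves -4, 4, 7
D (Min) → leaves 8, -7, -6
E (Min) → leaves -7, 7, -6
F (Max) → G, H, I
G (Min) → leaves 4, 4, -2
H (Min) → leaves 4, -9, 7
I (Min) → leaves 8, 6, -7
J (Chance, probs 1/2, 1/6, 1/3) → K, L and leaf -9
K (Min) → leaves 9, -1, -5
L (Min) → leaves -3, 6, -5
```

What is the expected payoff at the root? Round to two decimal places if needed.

C (Min): min(-4, 4, 7) = -4
D (Min): min(8, -7, -6) = -7
E (Min): min(-7, 7, -6) = -7
B (Max): max(-4, -7, -7) = -4
G (Min): min(4, 4, -2) = -2
H (Min): min(4, -9, 7) = -9
I (Min): min(8, 6, -7) = -7
F (Max): max(-2, -9, -7) = -2
K (Min): min(9, -1, -5) = -5
L (Min): min(-3, 6, -5) = -5
J (Chance): 1/2·-5 + 1/6·-5 + 1/3·-9 = -6.33
Root (Min): min(-4, -2, -6.33) = -6.33

-6.33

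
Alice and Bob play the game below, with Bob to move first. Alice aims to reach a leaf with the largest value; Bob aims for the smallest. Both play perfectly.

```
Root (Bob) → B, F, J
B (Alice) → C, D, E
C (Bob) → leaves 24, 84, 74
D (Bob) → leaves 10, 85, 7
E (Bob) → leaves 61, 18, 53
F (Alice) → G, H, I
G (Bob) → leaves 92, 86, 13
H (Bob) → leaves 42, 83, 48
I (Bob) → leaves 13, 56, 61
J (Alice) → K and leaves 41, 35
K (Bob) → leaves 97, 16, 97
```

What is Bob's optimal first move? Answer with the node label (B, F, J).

B

C (Bob): min(24, 84, 74) = 24
D (Bob): min(10, 85, 7) = 7
E (Bob): min(61, 18, 53) = 18
B (Alice): max(24, 7, 18) = 24
G (Bob): min(92, 86, 13) = 13
H (Bob): min(42, 83, 48) = 42
I (Bob): min(13, 56, 61) = 13
F (Alice): max(13, 42, 13) = 42
K (Bob): min(97, 16, 97) = 16
J (Alice): max(16, 41, 35) = 41
Root (Bob): min(24, 42, 41) = 24
Bob picks the child with the lowest value: B (value 24).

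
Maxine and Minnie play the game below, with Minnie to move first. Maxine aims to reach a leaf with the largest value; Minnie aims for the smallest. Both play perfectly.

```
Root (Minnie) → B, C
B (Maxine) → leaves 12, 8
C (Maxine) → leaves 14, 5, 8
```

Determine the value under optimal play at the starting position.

12

B (Maxine): max(12, 8) = 12
C (Maxine): max(14, 5, 8) = 14
Root (Minnie): min(12, 14) = 12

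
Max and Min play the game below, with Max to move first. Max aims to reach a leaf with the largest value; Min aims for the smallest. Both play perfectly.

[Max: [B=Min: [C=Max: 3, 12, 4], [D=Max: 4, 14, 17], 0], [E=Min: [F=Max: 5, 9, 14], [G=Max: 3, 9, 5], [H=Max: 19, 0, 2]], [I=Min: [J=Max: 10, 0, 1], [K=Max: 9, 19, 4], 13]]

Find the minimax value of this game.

C (Max): max(3, 12, 4) = 12
D (Max): max(4, 14, 17) = 17
B (Min): min(12, 17, 0) = 0
F (Max): max(5, 9, 14) = 14
G (Max): max(3, 9, 5) = 9
H (Max): max(19, 0, 2) = 19
E (Min): min(14, 9, 19) = 9
J (Max): max(10, 0, 1) = 10
K (Max): max(9, 19, 4) = 19
I (Min): min(10, 19, 13) = 10
Root (Max): max(0, 9, 10) = 10

10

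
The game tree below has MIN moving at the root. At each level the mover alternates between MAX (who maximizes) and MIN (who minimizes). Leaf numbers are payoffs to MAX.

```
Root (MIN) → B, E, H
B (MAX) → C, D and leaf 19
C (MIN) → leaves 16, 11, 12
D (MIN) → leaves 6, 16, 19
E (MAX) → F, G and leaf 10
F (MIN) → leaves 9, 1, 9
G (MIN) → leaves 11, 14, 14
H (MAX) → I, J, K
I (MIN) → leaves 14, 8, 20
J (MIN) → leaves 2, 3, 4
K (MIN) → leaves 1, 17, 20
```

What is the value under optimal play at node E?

11

F: min(9, 1, 9) = 1
G: min(11, 14, 14) = 11
E: max(1, 11, 10) = 11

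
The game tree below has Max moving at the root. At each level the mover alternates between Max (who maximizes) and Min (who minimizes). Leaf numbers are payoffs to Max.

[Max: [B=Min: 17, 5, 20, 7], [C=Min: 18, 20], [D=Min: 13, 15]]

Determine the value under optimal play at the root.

B (Min): min(17, 5, 20, 7) = 5
C (Min): min(18, 20) = 18
D (Min): min(13, 15) = 13
Root (Max): max(5, 18, 13) = 18

18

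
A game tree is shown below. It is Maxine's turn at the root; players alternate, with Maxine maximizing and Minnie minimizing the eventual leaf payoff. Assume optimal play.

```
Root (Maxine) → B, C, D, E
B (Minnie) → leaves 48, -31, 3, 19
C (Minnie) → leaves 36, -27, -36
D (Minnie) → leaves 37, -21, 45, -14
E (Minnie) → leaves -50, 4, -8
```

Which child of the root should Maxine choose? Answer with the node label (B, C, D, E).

D

B (Minnie): min(48, -31, 3, 19) = -31
C (Minnie): min(36, -27, -36) = -36
D (Minnie): min(37, -21, 45, -14) = -21
E (Minnie): min(-50, 4, -8) = -50
Root (Maxine): max(-31, -36, -21, -50) = -21
Maxine picks the child with the highest value: D (value -21).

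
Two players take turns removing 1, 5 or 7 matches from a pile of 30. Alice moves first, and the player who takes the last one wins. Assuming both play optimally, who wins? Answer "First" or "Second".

Second

W/L table (W = player to move can force a win):
i:   0  1  2  3  4  5  6  7  8  9 10 11 12 13 14 15 16 17 18 19 20 21 22 23 24 25 26 27 28 29 30
     L  W  L  W  L  W  L  W  L  W  L  W  L  W  L  W  L  W  L  W  L  W  L  W  L  W  L  W  L  W  L
Position 30 is L, so the second player wins.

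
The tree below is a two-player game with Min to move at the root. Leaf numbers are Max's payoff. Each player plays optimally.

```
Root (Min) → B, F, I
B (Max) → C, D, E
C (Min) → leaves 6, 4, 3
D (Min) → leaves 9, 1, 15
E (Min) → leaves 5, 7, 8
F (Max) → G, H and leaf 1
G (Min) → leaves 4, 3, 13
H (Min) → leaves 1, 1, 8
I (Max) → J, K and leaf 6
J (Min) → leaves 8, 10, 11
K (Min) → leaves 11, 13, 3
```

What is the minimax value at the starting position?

3

C (Min): min(6, 4, 3) = 3
D (Min): min(9, 1, 15) = 1
E (Min): min(5, 7, 8) = 5
B (Max): max(3, 1, 5) = 5
G (Min): min(4, 3, 13) = 3
H (Min): min(1, 1, 8) = 1
F (Max): max(3, 1, 1) = 3
J (Min): min(8, 10, 11) = 8
K (Min): min(11, 13, 3) = 3
I (Max): max(8, 3, 6) = 8
Root (Min): min(5, 3, 8) = 3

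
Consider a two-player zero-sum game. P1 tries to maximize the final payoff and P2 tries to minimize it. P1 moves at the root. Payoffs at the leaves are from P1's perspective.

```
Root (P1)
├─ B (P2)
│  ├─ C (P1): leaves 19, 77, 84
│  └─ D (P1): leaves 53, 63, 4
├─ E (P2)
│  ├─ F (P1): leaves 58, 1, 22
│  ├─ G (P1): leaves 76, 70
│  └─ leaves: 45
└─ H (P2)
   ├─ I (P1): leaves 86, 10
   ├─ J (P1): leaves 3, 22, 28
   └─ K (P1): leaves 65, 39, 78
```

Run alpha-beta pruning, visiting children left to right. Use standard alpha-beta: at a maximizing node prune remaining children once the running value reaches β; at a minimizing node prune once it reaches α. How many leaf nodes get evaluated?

14

C [α=-∞,β=+∞]: v=84
D [α=-∞,β=84]: v=63
B [α=-∞,β=+∞]: v=63
F [α=63,β=+∞]: v=58
E [α=63,β=+∞]: v=58 after child 1 ≤ α → α-cutoff, skip 2
I [α=63,β=+∞]: v=86
J [α=63,β=86]: v=28
H [α=63,β=+∞]: v=28 after child 2 ≤ α → α-cutoff, skip 1
Root [α=-∞,β=+∞]: v=63
Leaves evaluated: 14 of 20.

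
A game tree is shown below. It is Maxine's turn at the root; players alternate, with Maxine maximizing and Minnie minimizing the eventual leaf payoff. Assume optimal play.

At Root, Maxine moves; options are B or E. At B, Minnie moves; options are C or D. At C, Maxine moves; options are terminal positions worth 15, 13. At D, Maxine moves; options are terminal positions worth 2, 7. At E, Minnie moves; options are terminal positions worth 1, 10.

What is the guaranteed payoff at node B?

7

C: max(15, 13) = 15
D: max(2, 7) = 7
B: min(15, 7) = 7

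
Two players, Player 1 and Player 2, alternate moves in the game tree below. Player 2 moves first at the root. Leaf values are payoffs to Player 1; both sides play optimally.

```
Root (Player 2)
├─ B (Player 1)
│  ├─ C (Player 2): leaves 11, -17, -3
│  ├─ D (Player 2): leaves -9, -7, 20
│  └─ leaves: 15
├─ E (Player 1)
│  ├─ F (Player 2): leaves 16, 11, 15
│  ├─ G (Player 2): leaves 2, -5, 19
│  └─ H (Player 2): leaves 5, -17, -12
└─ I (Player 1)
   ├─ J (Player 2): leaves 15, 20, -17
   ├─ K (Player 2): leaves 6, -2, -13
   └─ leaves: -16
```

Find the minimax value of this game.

-13

C (Player 2): min(11, -17, -3) = -17
D (Player 2): min(-9, -7, 20) = -9
B (Player 1): max(-17, -9, 15) = 15
F (Player 2): min(16, 11, 15) = 11
G (Player 2): min(2, -5, 19) = -5
H (Player 2): min(5, -17, -12) = -17
E (Player 1): max(11, -5, -17) = 11
J (Player 2): min(15, 20, -17) = -17
K (Player 2): min(6, -2, -13) = -13
I (Player 1): max(-17, -13, -16) = -13
Root (Player 2): min(15, 11, -13) = -13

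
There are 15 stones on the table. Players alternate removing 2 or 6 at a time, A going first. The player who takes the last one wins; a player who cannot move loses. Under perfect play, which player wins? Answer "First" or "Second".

Compute winning (W) and losing (L) positions by backward induction:
i:   0  1  2  3  4  5  6  7  8  9 10 11 12 13 14 15
     L  L  W  W  L  L  W  W  L  L  W  W  L  L  W  W
Position 15 is W, so the first player wins.

First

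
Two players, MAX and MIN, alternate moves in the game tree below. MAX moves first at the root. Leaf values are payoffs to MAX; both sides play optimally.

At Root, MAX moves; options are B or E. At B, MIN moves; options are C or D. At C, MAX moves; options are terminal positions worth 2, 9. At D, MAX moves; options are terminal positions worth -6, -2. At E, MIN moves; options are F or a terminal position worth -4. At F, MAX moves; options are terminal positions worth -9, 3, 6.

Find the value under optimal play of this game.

C (MAX): max(2, 9) = 9
D (MAX): max(-6, -2) = -2
B (MIN): min(9, -2) = -2
F (MAX): max(-9, 3, 6) = 6
E (MIN): min(6, -4) = -4
Root (MAX): max(-2, -4) = -2

-2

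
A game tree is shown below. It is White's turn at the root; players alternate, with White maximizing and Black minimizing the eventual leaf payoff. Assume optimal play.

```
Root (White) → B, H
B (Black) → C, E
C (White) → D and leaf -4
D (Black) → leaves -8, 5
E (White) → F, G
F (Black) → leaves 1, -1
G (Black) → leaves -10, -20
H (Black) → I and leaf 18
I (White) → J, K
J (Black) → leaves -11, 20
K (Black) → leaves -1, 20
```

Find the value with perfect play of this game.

D (Black): min(-8, 5) = -8
C (White): max(-8, -4) = -4
F (Black): min(1, -1) = -1
G (Black): min(-10, -20) = -20
E (White): max(-1, -20) = -1
B (Black): min(-4, -1) = -4
J (Black): min(-11, 20) = -11
K (Black): min(-1, 20) = -1
I (White): max(-11, -1) = -1
H (Black): min(-1, 18) = -1
Root (White): max(-4, -1) = -1

-1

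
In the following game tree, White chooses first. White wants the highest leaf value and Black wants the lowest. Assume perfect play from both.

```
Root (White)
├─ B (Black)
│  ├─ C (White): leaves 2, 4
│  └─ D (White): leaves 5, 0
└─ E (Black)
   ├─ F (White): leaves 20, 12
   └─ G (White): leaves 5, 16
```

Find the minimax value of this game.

C (White): max(2, 4) = 4
D (White): max(5, 0) = 5
B (Black): min(4, 5) = 4
F (White): max(20, 12) = 20
G (White): max(5, 16) = 16
E (Black): min(20, 16) = 16
Root (White): max(4, 16) = 16

16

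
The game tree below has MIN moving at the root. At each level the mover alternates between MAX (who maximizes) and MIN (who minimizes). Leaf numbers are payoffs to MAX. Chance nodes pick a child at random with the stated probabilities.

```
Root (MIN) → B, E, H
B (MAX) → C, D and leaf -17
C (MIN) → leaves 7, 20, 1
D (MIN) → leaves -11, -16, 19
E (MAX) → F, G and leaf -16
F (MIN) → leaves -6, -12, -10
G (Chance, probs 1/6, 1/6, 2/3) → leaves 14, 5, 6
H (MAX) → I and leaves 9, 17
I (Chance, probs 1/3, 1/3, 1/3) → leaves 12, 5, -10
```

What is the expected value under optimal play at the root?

C (MIN): min(7, 20, 1) = 1
D (MIN): min(-11, -16, 19) = -16
B (MAX): max(1, -16, -17) = 1
F (MIN): min(-6, -12, -10) = -12
G (Chance): 1/6·14 + 1/6·5 + 2/3·6 = 7.17
E (MAX): max(-12, 7.17, -16) = 7.17
I (Chance): 1/3·12 + 1/3·5 + 1/3·-10 = 2.33
H (MAX): max(2.33, 9, 17) = 17
Root (MIN): min(1, 7.17, 17) = 1

1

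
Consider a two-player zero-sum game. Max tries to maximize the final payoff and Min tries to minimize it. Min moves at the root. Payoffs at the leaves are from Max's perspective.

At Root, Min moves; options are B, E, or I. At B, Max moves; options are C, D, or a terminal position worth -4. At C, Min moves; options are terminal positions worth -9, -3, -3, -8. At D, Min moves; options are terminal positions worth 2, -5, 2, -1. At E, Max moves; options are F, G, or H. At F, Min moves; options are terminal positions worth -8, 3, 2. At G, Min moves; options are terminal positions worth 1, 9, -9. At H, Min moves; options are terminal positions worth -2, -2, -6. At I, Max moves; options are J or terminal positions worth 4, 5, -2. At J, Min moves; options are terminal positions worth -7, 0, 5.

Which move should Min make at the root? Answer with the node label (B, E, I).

C (Min): min(-9, -3, -3, -8) = -9
D (Min): min(2, -5, 2, -1) = -5
B (Max): max(-9, -5, -4) = -4
F (Min): min(-8, 3, 2) = -8
G (Min): min(1, 9, -9) = -9
H (Min): min(-2, -2, -6) = -6
E (Max): max(-8, -9, -6) = -6
J (Min): min(-7, 0, 5) = -7
I (Max): max(-7, 4, 5, -2) = 5
Root (Min): min(-4, -6, 5) = -6
Min picks the child with the lowest value: E (value -6).

E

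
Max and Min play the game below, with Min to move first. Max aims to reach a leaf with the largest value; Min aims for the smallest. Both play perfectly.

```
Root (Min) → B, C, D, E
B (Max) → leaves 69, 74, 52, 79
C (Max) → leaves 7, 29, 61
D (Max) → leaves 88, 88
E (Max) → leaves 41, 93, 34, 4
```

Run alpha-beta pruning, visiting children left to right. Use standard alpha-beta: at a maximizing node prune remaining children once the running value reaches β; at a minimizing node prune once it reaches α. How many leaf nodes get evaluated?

B [α=-∞,β=+∞]: v=79
C [α=-∞,β=79]: v=61
D [α=-∞,β=61]: v=88 after child 1 ≥ β → β-cutoff, skip 1
E [α=-∞,β=61]: v=93 after child 2 ≥ β → β-cutoff, skip 2
Root [α=-∞,β=+∞]: v=61
Leaves evaluated: 10 of 13.

10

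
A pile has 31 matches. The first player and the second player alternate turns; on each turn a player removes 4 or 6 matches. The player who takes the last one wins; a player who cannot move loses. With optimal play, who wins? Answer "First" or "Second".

Second

i:   0  1  2  3  4  5  6  7  8  9 10 11 12 13 14 15 16 17 18 19 20 21 22 23 24 25 26 27 28 29 30 31
     L  L  L  L  W  W  W  W  W  W  L  L  L  L  W  W  W  W  W  W  L  L  L  L  W  W  W  W  W  W  L  L
Position 31 is L, so the second player wins.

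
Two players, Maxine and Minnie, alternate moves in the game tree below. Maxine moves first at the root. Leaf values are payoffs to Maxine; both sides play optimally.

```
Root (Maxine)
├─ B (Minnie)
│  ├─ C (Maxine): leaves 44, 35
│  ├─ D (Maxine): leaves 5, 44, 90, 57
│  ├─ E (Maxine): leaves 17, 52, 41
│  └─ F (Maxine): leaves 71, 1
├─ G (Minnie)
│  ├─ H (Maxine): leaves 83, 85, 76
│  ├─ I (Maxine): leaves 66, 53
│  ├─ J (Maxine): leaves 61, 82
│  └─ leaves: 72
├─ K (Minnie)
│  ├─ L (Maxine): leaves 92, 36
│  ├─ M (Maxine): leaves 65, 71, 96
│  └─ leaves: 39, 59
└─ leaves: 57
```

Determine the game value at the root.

C (Maxine): max(44, 35) = 44
D (Maxine): max(5, 44, 90, 57) = 90
E (Maxine): max(17, 52, 41) = 52
F (Maxine): max(71, 1) = 71
B (Minnie): min(44, 90, 52, 71) = 44
H (Maxine): max(83, 85, 76) = 85
I (Maxine): max(66, 53) = 66
J (Maxine): max(61, 82) = 82
G (Minnie): min(85, 66, 82, 72) = 66
L (Maxine): max(92, 36) = 92
M (Maxine): max(65, 71, 96) = 96
K (Minnie): min(92, 96, 39, 59) = 39
Root (Maxine): max(44, 66, 39, 57) = 66

66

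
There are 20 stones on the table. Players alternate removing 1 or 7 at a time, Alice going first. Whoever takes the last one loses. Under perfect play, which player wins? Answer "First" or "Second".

First

i:   0  1  2  3  4  5  6  7  8  9 10 11 12 13 14 15 16 17 18 19 20
     W  L  W  L  W  L  W  L  W  L  W  L  W  L  W  L  W  L  W  L  W
Position 20 is W, so the first player wins.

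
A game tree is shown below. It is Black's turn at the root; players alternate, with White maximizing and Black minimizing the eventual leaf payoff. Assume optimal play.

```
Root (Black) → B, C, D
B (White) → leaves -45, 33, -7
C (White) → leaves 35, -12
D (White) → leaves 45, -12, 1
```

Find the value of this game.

B (White): max(-45, 33, -7) = 33
C (White): max(35, -12) = 35
D (White): max(45, -12, 1) = 45
Root (Black): min(33, 35, 45) = 33

33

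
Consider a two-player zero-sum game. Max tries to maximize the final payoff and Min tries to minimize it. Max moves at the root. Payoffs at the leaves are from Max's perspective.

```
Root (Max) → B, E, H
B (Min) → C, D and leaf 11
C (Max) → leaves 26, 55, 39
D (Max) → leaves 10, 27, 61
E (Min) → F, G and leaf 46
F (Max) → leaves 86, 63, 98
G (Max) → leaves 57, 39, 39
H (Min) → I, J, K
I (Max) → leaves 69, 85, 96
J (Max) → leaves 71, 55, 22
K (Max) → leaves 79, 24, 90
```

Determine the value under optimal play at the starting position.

C (Max): max(26, 55, 39) = 55
D (Max): max(10, 27, 61) = 61
B (Min): min(55, 61, 11) = 11
F (Max): max(86, 63, 98) = 98
G (Max): max(57, 39, 39) = 57
E (Min): min(98, 57, 46) = 46
I (Max): max(69, 85, 96) = 96
J (Max): max(71, 55, 22) = 71
K (Max): max(79, 24, 90) = 90
H (Min): min(96, 71, 90) = 71
Root (Max): max(11, 46, 71) = 71

71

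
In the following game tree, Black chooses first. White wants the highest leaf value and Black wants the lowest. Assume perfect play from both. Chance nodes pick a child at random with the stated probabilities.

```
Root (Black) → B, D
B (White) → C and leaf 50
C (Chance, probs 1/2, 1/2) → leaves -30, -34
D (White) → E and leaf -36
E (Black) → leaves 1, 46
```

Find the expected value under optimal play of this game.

1

C (Chance): 1/2·-30 + 1/2·-34 = -32
B (White): max(-32, 50) = 50
E (Black): min(1, 46) = 1
D (White): max(1, -36) = 1
Root (Black): min(50, 1) = 1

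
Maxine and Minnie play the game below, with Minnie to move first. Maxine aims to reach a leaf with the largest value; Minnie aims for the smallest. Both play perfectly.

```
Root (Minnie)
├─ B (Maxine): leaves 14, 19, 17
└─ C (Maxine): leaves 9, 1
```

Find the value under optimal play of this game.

B (Maxine): max(14, 19, 17) = 19
C (Maxine): max(9, 1) = 9
Root (Minnie): min(19, 9) = 9

9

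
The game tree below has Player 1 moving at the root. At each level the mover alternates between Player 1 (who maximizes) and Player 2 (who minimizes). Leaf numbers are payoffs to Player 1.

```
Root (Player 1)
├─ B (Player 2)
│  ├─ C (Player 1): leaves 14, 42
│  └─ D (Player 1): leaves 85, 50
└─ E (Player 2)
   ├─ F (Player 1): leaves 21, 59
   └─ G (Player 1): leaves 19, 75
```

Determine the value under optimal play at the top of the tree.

C (Player 1): max(14, 42) = 42
D (Player 1): max(85, 50) = 85
B (Player 2): min(42, 85) = 42
F (Player 1): max(21, 59) = 59
G (Player 1): max(19, 75) = 75
E (Player 2): min(59, 75) = 59
Root (Player 1): max(42, 59) = 59

59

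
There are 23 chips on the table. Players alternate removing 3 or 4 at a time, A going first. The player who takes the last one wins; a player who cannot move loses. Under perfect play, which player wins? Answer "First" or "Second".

Second

Compute winning (W) and losing (L) positions by backward induction:
i:   0  1  2  3  4  5  6  7  8  9 10 11 12 13 14 15 16 17 18 19 20 21 22 23
     L  L  L  W  W  W  W  L  L  L  W  W  W  W  L  L  L  W  W  W  W  L  L  L
Position 23 is L, so the second player wins.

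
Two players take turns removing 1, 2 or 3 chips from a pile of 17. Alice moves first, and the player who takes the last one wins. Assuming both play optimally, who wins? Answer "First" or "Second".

First

Compute winning (W) and losing (L) positions by backward induction:
i:   0  1  2  3  4  5  6  7  8  9 10 11 12 13 14 15 16 17
     L  W  W  W  L  W  W  W  L  W  W  W  L  W  W  W  L  W
Position 17 is W, so the first player wins.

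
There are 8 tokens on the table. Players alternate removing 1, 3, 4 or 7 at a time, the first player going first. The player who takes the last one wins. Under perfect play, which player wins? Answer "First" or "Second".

Positions where the player to move wins (W) vs loses (L):
i:   0  1  2  3  4  5  6  7  8
     L  W  L  W  W  W  W  W  L
Position 8 is L, so the second player wins.

Second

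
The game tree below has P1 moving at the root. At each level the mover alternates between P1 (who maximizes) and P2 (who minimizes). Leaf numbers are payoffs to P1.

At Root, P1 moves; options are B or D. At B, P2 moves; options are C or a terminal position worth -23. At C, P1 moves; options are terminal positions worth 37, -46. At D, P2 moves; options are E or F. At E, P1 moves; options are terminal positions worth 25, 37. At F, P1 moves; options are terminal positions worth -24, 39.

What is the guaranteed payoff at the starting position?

C (P1): max(37, -46) = 37
B (P2): min(37, -23) = -23
E (P1): max(25, 37) = 37
F (P1): max(-24, 39) = 39
D (P2): min(37, 39) = 37
Root (P1): max(-23, 37) = 37

37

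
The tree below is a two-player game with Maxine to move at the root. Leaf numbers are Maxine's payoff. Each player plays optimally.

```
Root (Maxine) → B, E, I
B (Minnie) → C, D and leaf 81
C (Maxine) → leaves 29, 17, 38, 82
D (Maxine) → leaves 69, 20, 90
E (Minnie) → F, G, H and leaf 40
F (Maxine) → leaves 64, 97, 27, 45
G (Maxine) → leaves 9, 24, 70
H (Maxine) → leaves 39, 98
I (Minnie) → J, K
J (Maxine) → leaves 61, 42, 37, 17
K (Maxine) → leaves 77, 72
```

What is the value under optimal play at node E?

40

F: max(64, 97, 27, 45) = 97
G: max(9, 24, 70) = 70
H: max(39, 98) = 98
E: min(97, 70, 98, 40) = 40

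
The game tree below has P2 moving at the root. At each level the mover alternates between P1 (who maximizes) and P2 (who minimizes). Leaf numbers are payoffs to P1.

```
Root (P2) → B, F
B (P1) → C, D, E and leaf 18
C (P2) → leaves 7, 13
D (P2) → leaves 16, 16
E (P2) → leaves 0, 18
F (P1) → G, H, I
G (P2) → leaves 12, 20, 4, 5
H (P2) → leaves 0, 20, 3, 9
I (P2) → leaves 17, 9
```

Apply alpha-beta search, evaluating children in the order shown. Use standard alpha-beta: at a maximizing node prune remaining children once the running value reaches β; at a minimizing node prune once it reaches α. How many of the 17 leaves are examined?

13

C [α=-∞,β=+∞]: v=7
D [α=7,β=+∞]: v=16
E [α=16,β=+∞]: v=0 after child 1 ≤ α → α-cutoff, skip 1
B [α=-∞,β=+∞]: v=18
G [α=-∞,β=18]: v=4
H [α=4,β=18]: v=0 after child 1 ≤ α → α-cutoff, skip 3
I [α=4,β=18]: v=9
F [α=-∞,β=18]: v=9
Root [α=-∞,β=+∞]: v=9
Leaves evaluated: 13 of 17.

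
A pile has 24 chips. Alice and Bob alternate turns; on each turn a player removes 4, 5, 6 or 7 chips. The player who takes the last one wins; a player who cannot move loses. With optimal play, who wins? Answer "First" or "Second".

Second

W/L table (W = player to move can force a win):
i:   0  1  2  3  4  5  6  7  8  9 10 11 12 13 14 15 16 17 18 19 20 21 22 23 24
     L  L  L  L  W  W  W  W  W  W  W  L  L  L  L  W  W  W  W  W  W  W  L  L  L
Position 24 is L, so the second player wins.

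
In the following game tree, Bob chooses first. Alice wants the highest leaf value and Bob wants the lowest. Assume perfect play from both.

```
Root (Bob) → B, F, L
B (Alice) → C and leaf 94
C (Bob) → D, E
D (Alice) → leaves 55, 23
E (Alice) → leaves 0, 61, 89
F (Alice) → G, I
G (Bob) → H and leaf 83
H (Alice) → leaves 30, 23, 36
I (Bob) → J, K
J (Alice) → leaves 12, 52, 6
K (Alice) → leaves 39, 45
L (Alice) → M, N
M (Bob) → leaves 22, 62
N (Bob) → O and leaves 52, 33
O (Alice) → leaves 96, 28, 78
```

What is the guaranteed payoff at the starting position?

33

D (Alice): max(55, 23) = 55
E (Alice): max(0, 61, 89) = 89
C (Bob): min(55, 89) = 55
B (Alice): max(55, 94) = 94
H (Alice): max(30, 23, 36) = 36
G (Bob): min(36, 83) = 36
J (Alice): max(12, 52, 6) = 52
K (Alice): max(39, 45) = 45
I (Bob): min(52, 45) = 45
F (Alice): max(36, 45) = 45
M (Bob): min(22, 62) = 22
O (Alice): max(96, 28, 78) = 96
N (Bob): min(96, 52, 33) = 33
L (Alice): max(22, 33) = 33
Root (Bob): min(94, 45, 33) = 33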